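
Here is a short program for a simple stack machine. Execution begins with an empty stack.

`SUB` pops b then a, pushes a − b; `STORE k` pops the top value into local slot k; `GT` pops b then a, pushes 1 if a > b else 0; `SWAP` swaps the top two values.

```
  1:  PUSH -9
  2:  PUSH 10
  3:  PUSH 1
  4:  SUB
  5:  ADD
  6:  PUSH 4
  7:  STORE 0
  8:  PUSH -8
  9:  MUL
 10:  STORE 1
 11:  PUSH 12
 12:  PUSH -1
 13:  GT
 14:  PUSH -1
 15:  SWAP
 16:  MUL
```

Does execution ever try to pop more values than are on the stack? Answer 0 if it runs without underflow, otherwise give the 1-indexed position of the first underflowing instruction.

PUSH -9  [-9]
PUSH 10  [-9, 10]
PUSH 1   [-9, 10, 1]
SUB      [-9, 9]
ADD      [0]
PUSH 4   [0, 4]
STORE 0  [0]
PUSH -8  [0, -8]
MUL      [0]
STORE 1  []
PUSH 12  [12]
PUSH -1  [12, -1]
GT       [1]
PUSH -1  [1, -1]
SWAP     [-1, 1]
MUL      [-1]

0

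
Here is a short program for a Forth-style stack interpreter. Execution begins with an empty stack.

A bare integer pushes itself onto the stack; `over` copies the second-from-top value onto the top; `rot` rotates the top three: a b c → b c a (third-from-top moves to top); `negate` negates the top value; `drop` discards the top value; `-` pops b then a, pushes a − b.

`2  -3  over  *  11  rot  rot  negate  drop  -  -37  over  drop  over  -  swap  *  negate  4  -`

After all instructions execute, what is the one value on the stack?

410

2      : 2
-3     : 2 -3
over   : 2 -3 2
*      : 2 -6
11     : 2 -6 11
rot    : -6 11 2
rot    : 11 2 -6
negate : 11 2 6
drop   : 11 2
-      : 9
-37    : 9 -37
over   : 9 -37 9
drop   : 9 -37
over   : 9 -37 9
-      : 9 -46
swap   : -46 9
*      : -414
negate : 414
4      : 414 4
-      : 410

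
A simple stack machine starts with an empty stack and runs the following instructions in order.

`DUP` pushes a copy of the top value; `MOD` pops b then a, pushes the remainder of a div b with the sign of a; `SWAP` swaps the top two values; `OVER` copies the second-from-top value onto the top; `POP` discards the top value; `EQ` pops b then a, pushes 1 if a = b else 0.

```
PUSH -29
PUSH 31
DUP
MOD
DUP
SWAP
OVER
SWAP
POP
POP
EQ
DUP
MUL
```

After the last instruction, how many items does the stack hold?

PUSH -29  [-29]
PUSH 31   [-29, 31]
DUP       [-29, 31, 31]
MOD       [-29, 0]
DUP       [-29, 0, 0]
SWAP      [-29, 0, 0]
OVER      [-29, 0, 0, 0]
SWAP      [-29, 0, 0, 0]
POP       [-29, 0, 0]
POP       [-29, 0]
EQ        [0]
DUP       [0, 0]
MUL       [0]

1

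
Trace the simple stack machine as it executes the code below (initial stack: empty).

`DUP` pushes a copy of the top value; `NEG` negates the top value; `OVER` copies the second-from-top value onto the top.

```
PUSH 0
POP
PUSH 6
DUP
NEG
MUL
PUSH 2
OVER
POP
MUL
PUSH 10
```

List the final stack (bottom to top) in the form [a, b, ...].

PUSH 0   0
POP      (empty)
PUSH 6   6
DUP      6 6
NEG      6 -6
MUL      -36
PUSH 2   -36 2
OVER     -36 2 -36
POP      -36 2
MUL      -72
PUSH 10  -72 10

[-72, 10]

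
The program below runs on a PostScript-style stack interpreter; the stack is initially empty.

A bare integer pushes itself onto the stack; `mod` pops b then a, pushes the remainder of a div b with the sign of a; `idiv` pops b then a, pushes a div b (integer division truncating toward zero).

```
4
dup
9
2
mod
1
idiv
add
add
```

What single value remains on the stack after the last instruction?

9

4     [4]
dup   [4, 4]
9     [4, 4, 9]
2     [4, 4, 9, 2]
mod   [4, 4, 1]
1     [4, 4, 1, 1]
idiv  [4, 4, 1]
add   [4, 5]
add   [9]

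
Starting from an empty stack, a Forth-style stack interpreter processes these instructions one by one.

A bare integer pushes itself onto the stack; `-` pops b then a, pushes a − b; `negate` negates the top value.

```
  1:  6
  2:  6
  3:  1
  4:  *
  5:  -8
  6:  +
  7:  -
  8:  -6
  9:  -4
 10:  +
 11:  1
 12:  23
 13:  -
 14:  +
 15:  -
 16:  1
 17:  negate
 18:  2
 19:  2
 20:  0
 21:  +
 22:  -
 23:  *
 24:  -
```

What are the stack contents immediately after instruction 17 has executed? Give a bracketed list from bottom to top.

[40, -1]

6       [6]
6       [6, 6]
1       [6, 6, 1]
*       [6, 6]
-8      [6, 6, -8]
+       [6, -2]
-       [8]
-6      [8, -6]
-4      [8, -6, -4]
+       [8, -10]
1       [8, -10, 1]
23      [8, -10, 1, 23]
-       [8, -10, -22]
+       [8, -32]
-       [40]
1       [40, 1]
negate  [40, -1]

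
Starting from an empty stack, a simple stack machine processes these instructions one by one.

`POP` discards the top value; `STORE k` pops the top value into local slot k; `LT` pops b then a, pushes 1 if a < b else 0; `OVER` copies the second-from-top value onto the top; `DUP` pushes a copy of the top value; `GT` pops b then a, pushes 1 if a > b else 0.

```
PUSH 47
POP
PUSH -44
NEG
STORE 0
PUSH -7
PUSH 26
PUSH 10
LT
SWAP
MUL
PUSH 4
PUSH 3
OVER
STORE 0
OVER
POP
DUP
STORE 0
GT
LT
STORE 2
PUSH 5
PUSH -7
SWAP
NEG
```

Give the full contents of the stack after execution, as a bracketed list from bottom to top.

[-7, -5]

PUSH 47  -> [47]
POP      -> []
PUSH -44 -> [-44]
NEG      -> [44]
STORE 0  -> []
PUSH -7  -> [-7]
PUSH 26  -> [-7, 26]
PUSH 10  -> [-7, 26, 10]
LT       -> [-7, 0]
SWAP     -> [0, -7]
MUL      -> [0]
PUSH 4   -> [0, 4]
PUSH 3   -> [0, 4, 3]
OVER     -> [0, 4, 3, 4]
STORE 0  -> [0, 4, 3]
OVER     -> [0, 4, 3, 4]
POP      -> [0, 4, 3]
DUP      -> [0, 4, 3, 3]
STORE 0  -> [0, 4, 3]
GT       -> [0, 1]
LT       -> [1]
STORE 2  -> []
PUSH 5   -> [5]
PUSH -7  -> [5, -7]
SWAP     -> [-7, 5]
NEG      -> [-7, -5]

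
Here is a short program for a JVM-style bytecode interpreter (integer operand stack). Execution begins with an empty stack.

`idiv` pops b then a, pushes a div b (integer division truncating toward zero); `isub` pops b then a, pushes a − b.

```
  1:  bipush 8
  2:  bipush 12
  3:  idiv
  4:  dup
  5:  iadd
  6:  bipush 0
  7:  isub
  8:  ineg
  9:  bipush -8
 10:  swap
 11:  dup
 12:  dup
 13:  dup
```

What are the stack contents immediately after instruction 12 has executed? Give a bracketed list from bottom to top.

[-8, 0, 0, 0]

bipush 8  -> [8]
bipush 12 -> [8, 12]
idiv      -> [0]
dup       -> [0, 0]
iadd      -> [0]
bipush 0  -> [0, 0]
isub      -> [0]
ineg      -> [0]
bipush -8 -> [0, -8]
swap      -> [-8, 0]
dup       -> [-8, 0, 0]
dup       -> [-8, 0, 0, 0]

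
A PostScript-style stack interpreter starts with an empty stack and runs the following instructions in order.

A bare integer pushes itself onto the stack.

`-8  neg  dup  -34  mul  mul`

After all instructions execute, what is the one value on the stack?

-2176

-8  -> -8
neg -> 8
dup -> 8 8
-34 -> 8 8 -34
mul -> 8 -272
mul -> -2176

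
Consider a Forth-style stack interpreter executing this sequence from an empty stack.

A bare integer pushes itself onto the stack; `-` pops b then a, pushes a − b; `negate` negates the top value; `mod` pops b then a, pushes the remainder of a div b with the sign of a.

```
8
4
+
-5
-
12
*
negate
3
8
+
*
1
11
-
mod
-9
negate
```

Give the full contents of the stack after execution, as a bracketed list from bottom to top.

8      : 8
4      : 8 4
+      : 12
-5     : 12 -5
-      : 17
12     : 17 12
*      : 204
negate : -204
3      : -204 3
8      : -204 3 8
+      : -204 11
*      : -2244
1      : -2244 1
11     : -2244 1 11
-      : -2244 -10
mod    : -4
-9     : -4 -9
negate : -4 9

[-4, 9]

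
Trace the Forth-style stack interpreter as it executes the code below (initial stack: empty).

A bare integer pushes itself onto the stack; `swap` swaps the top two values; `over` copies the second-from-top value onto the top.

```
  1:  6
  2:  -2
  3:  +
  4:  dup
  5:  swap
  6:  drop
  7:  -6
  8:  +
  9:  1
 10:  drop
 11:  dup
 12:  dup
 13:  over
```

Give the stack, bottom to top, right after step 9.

[-2, 1]

6    : 6
-2   : 6 -2
+    : 4
dup  : 4 4
swap : 4 4
drop : 4
-6   : 4 -6
+    : -2
1    : -2 1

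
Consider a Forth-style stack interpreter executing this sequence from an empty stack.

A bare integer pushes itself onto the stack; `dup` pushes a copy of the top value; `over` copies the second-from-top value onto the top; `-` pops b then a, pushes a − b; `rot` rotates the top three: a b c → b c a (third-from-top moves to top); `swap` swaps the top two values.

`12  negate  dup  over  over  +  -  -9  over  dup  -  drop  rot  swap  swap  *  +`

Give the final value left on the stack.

12      [12]
negate  [-12]
dup     [-12, -12]
over    [-12, -12, -12]
over    [-12, -12, -12, -12]
+       [-12, -12, -24]
-       [-12, 12]
-9      [-12, 12, -9]
over    [-12, 12, -9, 12]
dup     [-12, 12, -9, 12, 12]
-       [-12, 12, -9, 0]
drop    [-12, 12, -9]
rot     [12, -9, -12]
swap    [12, -12, -9]
swap    [12, -9, -12]
*       [12, 108]
+       [120]

120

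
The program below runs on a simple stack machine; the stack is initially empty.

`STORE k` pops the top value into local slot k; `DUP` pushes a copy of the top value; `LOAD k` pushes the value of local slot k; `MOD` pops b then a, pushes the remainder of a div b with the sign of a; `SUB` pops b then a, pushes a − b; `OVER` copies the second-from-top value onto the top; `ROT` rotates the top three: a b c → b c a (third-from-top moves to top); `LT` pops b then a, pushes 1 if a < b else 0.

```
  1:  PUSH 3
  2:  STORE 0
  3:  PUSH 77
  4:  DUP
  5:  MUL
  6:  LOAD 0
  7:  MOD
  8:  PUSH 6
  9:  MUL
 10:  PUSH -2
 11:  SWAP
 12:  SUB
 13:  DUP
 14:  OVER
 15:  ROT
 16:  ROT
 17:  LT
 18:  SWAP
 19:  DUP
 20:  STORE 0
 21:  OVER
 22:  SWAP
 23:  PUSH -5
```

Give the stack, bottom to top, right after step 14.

[-8, -8, -8]

PUSH 3  → [3]
STORE 0 → []
PUSH 77 → [77]
DUP     → [77, 77]
MUL     → [5929]
LOAD 0  → [5929, 3]
MOD     → [1]
PUSH 6  → [1, 6]
MUL     → [6]
PUSH -2 → [6, -2]
SWAP    → [-2, 6]
SUB     → [-8]
DUP     → [-8, -8]
OVER    → [-8, -8, -8]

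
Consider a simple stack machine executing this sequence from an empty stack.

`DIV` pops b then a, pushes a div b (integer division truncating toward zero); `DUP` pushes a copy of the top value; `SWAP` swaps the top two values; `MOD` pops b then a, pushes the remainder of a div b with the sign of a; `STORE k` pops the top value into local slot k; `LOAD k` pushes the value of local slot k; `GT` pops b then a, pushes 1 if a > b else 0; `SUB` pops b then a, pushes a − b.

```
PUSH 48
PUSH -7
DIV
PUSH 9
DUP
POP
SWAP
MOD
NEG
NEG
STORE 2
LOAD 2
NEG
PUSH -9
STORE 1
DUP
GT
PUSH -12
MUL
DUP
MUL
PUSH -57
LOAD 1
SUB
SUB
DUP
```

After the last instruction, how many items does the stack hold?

2

PUSH 48  -> [48]
PUSH -7  -> [48, -7]
DIV      -> [-6]
PUSH 9   -> [-6, 9]
DUP      -> [-6, 9, 9]
POP      -> [-6, 9]
SWAP     -> [9, -6]
MOD      -> [3]
NEG      -> [-3]
NEG      -> [3]
STORE 2  -> []
LOAD 2   -> [3]
NEG      -> [-3]
PUSH -9  -> [-3, -9]
STORE 1  -> [-3]
DUP      -> [-3, -3]
GT       -> [0]
PUSH -12 -> [0, -12]
MUL      -> [0]
DUP      -> [0, 0]
MUL      -> [0]
PUSH -57 -> [0, -57]
LOAD 1   -> [0, -57, -9]
SUB      -> [0, -48]
SUB      -> [48]
DUP      -> [48, 48]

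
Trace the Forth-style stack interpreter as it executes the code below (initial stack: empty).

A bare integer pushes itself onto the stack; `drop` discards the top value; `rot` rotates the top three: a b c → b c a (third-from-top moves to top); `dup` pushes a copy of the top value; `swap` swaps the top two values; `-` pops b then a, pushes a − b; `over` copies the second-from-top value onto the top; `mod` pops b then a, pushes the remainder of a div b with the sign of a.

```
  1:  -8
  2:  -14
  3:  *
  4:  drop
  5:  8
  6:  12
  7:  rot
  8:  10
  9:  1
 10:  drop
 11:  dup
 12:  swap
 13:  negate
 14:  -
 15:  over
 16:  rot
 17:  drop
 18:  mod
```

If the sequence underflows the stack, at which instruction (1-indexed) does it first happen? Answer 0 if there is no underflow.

-8   : [-8]
-14  : [-8, -14]
*    : [112]
drop : []
8    : [8]
12   : [8, 12]
rot  — needs 3 operands, stack has 2 → underflow

7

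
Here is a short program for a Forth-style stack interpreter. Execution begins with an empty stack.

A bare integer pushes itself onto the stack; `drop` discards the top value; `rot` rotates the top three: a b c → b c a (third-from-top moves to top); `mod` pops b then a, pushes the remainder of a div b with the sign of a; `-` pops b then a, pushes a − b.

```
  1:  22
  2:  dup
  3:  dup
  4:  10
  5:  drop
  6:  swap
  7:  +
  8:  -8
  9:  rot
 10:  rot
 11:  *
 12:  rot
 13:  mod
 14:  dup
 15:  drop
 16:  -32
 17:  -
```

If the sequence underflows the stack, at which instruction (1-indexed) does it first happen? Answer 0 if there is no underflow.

22   → [22]
dup  → [22, 22]
dup  → [22, 22, 22]
10   → [22, 22, 22, 10]
drop → [22, 22, 22]
swap → [22, 22, 22]
+    → [22, 44]
-8   → [22, 44, -8]
rot  → [44, -8, 22]
rot  → [-8, 22, 44]
*    → [-8, 968]
rot  — needs 3 operands, stack has 2 → underflow

12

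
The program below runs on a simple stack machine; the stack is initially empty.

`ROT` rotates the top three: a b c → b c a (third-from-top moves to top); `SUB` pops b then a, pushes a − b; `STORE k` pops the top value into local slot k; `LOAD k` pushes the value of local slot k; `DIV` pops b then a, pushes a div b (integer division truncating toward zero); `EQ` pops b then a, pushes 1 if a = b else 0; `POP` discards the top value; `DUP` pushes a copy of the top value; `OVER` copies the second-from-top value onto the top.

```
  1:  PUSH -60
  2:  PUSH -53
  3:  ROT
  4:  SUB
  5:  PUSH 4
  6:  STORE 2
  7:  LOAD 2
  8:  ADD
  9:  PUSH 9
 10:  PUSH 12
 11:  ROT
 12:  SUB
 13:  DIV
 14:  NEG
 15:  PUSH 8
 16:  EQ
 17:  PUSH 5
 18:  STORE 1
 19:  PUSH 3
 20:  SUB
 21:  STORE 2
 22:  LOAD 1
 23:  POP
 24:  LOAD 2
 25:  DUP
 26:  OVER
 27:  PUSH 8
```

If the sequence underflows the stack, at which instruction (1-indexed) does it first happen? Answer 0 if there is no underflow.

PUSH -60 : [-60]
PUSH -53 : [-60, -53]
ROT  — needs 3 operands, stack has 2 → underflow

3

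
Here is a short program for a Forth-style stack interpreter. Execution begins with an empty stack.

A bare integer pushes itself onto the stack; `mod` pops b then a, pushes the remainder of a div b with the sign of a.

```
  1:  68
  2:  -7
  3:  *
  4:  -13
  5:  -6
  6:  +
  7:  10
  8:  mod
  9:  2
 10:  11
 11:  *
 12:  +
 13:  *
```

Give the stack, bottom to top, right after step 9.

68   [68]
-7   [68, -7]
*    [-476]
-13  [-476, -13]
-6   [-476, -13, -6]
+    [-476, -19]
10   [-476, -19, 10]
mod  [-476, -9]
2    [-476, -9, 2]

[-476, -9, 2]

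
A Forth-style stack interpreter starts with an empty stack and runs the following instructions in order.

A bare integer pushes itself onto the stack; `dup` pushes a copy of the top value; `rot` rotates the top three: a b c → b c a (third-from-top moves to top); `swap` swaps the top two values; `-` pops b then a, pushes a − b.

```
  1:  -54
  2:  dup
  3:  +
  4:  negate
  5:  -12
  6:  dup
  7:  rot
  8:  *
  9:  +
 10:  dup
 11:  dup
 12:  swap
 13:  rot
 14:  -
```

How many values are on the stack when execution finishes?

2

-54    : -54
dup    : -54 -54
+      : -108
negate : 108
-12    : 108 -12
dup    : 108 -12 -12
rot    : -12 -12 108
*      : -12 -1296
+      : -1308
dup    : -1308 -1308
dup    : -1308 -1308 -1308
swap   : -1308 -1308 -1308
rot    : -1308 -1308 -1308
-      : -1308 0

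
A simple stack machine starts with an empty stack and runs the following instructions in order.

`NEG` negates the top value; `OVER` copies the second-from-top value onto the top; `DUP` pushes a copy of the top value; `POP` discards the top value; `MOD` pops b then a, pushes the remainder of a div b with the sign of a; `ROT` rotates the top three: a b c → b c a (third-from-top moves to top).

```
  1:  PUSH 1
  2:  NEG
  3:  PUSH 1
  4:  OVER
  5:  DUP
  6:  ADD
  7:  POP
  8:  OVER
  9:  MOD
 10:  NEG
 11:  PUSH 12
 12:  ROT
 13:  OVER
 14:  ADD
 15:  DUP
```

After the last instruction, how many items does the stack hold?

4

PUSH 1   [1]
NEG      [-1]
PUSH 1   [-1, 1]
OVER     [-1, 1, -1]
DUP      [-1, 1, -1, -1]
ADD      [-1, 1, -2]
POP      [-1, 1]
OVER     [-1, 1, -1]
MOD      [-1, 0]
NEG      [-1, 0]
PUSH 12  [-1, 0, 12]
ROT      [0, 12, -1]
OVER     [0, 12, -1, 12]
ADD      [0, 12, 11]
DUP      [0, 12, 11, 11]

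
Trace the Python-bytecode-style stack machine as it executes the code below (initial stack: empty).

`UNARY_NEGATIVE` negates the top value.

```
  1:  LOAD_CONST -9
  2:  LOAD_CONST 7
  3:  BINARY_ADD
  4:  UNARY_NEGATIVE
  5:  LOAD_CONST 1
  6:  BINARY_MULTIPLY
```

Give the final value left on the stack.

LOAD_CONST -9    -9
LOAD_CONST 7     -9 7
BINARY_ADD       -2
UNARY_NEGATIVE   2
LOAD_CONST 1     2 1
BINARY_MULTIPLY  2

2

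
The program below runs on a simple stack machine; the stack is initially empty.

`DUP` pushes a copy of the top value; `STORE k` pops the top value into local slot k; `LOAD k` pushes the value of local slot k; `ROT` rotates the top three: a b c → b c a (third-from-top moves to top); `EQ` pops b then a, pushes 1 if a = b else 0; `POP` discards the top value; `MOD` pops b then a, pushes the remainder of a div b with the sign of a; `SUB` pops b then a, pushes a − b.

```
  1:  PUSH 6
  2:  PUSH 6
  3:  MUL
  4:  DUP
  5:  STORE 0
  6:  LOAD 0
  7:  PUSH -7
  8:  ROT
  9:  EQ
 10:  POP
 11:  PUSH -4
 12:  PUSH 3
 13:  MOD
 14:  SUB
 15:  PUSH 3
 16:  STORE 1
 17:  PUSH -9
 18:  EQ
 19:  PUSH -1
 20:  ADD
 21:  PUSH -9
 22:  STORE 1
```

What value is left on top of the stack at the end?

PUSH 6  -> [6]
PUSH 6  -> [6, 6]
MUL     -> [36]
DUP     -> [36, 36]
STORE 0 -> [36]
LOAD 0  -> [36, 36]
PUSH -7 -> [36, 36, -7]
ROT     -> [36, -7, 36]
EQ      -> [36, 0]
POP     -> [36]
PUSH -4 -> [36, -4]
PUSH 3  -> [36, -4, 3]
MOD     -> [36, -1]
SUB     -> [37]
PUSH 3  -> [37, 3]
STORE 1 -> [37]
PUSH -9 -> [37, -9]
EQ      -> [0]
PUSH -1 -> [0, -1]
ADD     -> [-1]
PUSH -9 -> [-1, -9]
STORE 1 -> [-1]

-1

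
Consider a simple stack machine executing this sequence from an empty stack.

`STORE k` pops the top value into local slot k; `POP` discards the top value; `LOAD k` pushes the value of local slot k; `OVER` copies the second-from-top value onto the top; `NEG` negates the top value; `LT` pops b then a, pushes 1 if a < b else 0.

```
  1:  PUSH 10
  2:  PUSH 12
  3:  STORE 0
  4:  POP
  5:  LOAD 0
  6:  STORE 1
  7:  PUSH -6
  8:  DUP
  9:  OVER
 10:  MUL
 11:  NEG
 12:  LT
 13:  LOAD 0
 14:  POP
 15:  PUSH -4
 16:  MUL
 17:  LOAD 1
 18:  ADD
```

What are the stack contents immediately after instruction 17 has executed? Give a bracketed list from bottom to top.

[0, 12]

PUSH 10 : 10
PUSH 12 : 10 12
STORE 0 : 10
POP     : (empty)
LOAD 0  : 12
STORE 1 : (empty)
PUSH -6 : -6
DUP     : -6 -6
OVER    : -6 -6 -6
MUL     : -6 36
NEG     : -6 -36
LT      : 0
LOAD 0  : 0 12
POP     : 0
PUSH -4 : 0 -4
MUL     : 0
LOAD 1  : 0 12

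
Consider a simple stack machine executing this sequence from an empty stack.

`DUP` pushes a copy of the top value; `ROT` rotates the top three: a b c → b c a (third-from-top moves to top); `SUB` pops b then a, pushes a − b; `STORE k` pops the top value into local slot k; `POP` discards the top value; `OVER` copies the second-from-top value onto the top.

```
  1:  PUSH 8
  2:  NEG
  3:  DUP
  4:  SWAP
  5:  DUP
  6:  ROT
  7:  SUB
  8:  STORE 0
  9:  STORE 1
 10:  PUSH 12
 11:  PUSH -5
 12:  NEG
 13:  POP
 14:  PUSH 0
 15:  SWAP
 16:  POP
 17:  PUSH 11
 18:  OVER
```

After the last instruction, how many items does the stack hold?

3

PUSH 8  -> [8]
NEG     -> [-8]
DUP     -> [-8, -8]
SWAP    -> [-8, -8]
DUP     -> [-8, -8, -8]
ROT     -> [-8, -8, -8]
SUB     -> [-8, 0]
STORE 0 -> [-8]
STORE 1 -> []
PUSH 12 -> [12]
PUSH -5 -> [12, -5]
NEG     -> [12, 5]
POP     -> [12]
PUSH 0  -> [12, 0]
SWAP    -> [0, 12]
POP     -> [0]
PUSH 11 -> [0, 11]
OVER    -> [0, 11, 0]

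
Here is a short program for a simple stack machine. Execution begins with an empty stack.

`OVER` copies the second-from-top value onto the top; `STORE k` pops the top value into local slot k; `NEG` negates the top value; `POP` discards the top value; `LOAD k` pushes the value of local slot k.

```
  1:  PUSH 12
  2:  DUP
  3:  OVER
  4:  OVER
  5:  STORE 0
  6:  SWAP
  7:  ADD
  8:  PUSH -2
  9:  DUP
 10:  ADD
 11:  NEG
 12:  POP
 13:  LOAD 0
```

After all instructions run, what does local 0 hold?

12

PUSH 12 -> 12
DUP     -> 12 12
OVER    -> 12 12 12
OVER    -> 12 12 12 12
STORE 0 -> 12 12 12
SWAP    -> 12 12 12
ADD     -> 12 24
PUSH -2 -> 12 24 -2
DUP     -> 12 24 -2 -2
ADD     -> 12 24 -4
NEG     -> 12 24 4
POP     -> 12 24
LOAD 0  -> 12 24 12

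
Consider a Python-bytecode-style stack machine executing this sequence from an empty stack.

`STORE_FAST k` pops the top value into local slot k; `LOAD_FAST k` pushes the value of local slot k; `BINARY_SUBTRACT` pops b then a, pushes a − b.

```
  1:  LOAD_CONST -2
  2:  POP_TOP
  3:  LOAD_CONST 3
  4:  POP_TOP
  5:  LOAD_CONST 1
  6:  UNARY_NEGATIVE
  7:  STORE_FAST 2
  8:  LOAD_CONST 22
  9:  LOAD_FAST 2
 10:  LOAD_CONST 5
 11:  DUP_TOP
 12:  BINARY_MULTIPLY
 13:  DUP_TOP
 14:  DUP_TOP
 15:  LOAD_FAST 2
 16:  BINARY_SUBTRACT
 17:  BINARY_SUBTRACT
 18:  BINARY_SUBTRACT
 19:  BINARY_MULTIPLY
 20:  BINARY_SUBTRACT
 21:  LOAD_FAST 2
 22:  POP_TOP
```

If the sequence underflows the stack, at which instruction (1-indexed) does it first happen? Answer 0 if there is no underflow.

0

LOAD_CONST -2   → [-2]
POP_TOP         → []
LOAD_CONST 3    → [3]
POP_TOP         → []
LOAD_CONST 1    → [1]
UNARY_NEGATIVE  → [-1]
STORE_FAST 2    → []
LOAD_CONST 22   → [22]
LOAD_FAST 2     → [22, -1]
LOAD_CONST 5    → [22, -1, 5]
DUP_TOP         → [22, -1, 5, 5]
BINARY_MULTIPLY → [22, -1, 25]
DUP_TOP         → [22, -1, 25, 25]
DUP_TOP         → [22, -1, 25, 25, 25]
LOAD_FAST 2     → [22, -1, 25, 25, 25, -1]
BINARY_SUBTRACT → [22, -1, 25, 25, 26]
BINARY_SUBTRACT → [22, -1, 25, -1]
BINARY_SUBTRACT → [22, -1, 26]
BINARY_MULTIPLY → [22, -26]
BINARY_SUBTRACT → [48]
LOAD_FAST 2     → [48, -1]
POP_TOP         → [48]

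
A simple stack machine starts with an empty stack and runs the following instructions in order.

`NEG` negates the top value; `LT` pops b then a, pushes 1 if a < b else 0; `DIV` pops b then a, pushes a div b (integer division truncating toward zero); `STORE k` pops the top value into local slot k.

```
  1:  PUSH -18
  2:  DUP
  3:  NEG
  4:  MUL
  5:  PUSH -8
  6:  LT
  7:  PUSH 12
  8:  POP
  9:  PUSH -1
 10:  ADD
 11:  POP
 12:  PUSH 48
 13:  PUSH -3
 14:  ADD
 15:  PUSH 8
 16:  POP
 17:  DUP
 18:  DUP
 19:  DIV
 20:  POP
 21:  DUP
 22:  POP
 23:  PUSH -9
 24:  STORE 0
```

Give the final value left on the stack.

45

PUSH -18  [-18]
DUP       [-18, -18]
NEG       [-18, 18]
MUL       [-324]
PUSH -8   [-324, -8]
LT        [1]
PUSH 12   [1, 12]
POP       [1]
PUSH -1   [1, -1]
ADD       [0]
POP       []
PUSH 48   [48]
PUSH -3   [48, -3]
ADD       [45]
PUSH 8    [45, 8]
POP       [45]
DUP       [45, 45]
DUP       [45, 45, 45]
DIV       [45, 1]
POP       [45]
DUP       [45, 45]
POP       [45]
PUSH -9   [45, -9]
STORE 0   [45]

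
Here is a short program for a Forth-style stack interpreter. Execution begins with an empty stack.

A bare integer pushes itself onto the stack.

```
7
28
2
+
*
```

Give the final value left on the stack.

7  → [7]
28 → [7, 28]
2  → [7, 28, 2]
+  → [7, 30]
*  → [210]

210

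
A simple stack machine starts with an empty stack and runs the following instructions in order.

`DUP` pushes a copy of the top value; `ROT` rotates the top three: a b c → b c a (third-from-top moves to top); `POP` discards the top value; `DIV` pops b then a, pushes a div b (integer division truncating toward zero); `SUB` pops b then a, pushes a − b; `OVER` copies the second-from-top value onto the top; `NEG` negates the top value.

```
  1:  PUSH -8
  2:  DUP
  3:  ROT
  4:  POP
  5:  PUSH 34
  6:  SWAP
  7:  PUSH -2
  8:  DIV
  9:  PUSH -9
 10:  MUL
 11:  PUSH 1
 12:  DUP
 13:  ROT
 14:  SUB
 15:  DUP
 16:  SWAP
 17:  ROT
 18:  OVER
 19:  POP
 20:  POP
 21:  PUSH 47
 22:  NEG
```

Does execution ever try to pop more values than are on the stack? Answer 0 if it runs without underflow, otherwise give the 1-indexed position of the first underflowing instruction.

3

PUSH -8 -> -8
DUP     -> -8 -8
ROT  — needs 3 operands, stack has 2 → underflow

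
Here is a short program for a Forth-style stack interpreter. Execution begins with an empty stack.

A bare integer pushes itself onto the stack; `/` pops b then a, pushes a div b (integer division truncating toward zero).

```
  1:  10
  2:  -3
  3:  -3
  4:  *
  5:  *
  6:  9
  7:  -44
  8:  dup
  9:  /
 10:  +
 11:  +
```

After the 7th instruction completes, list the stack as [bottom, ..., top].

[90, 9, -44]

10  -> 10
-3  -> 10 -3
-3  -> 10 -3 -3
*   -> 10 9
*   -> 90
9   -> 90 9
-44 -> 90 9 -44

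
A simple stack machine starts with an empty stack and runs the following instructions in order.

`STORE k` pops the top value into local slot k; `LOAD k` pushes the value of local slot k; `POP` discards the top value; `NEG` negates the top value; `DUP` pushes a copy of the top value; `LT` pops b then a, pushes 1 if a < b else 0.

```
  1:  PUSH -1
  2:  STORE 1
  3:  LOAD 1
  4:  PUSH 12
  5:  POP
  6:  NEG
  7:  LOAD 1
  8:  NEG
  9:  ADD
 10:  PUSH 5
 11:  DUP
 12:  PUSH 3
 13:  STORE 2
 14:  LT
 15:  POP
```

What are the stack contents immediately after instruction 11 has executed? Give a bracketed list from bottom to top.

[2, 5, 5]

PUSH -1 -> -1
STORE 1 -> (empty)
LOAD 1  -> -1
PUSH 12 -> -1 12
POP     -> -1
NEG     -> 1
LOAD 1  -> 1 -1
NEG     -> 1 1
ADD     -> 2
PUSH 5  -> 2 5
DUP     -> 2 5 5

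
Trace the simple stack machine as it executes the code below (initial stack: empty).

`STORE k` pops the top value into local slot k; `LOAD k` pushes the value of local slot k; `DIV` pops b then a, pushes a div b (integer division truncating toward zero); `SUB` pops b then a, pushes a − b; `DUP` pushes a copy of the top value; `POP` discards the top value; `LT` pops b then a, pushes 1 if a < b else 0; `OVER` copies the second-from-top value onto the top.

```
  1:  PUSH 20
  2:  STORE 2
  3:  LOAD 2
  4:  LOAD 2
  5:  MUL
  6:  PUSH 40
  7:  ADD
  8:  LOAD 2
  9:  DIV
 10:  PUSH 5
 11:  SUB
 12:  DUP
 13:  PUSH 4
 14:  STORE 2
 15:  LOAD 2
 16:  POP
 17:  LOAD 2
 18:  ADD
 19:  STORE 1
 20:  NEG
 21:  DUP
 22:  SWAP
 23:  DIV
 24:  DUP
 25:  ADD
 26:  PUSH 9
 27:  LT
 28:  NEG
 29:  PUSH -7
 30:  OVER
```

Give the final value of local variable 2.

4

PUSH 20  20
STORE 2  (empty)
LOAD 2   20
LOAD 2   20 20
MUL      400
PUSH 40  400 40
ADD      440
LOAD 2   440 20
DIV      22
PUSH 5   22 5
SUB      17
DUP      17 17
PUSH 4   17 17 4
STORE 2  17 17
LOAD 2   17 17 4
POP      17 17
LOAD 2   17 17 4
ADD      17 21
STORE 1  17
NEG      -17
DUP      -17 -17
SWAP     -17 -17
DIV      1
DUP      1 1
ADD      2
PUSH 9   2 9
LT       1
NEG      -1
PUSH -7  -1 -7
OVER     -1 -7 -1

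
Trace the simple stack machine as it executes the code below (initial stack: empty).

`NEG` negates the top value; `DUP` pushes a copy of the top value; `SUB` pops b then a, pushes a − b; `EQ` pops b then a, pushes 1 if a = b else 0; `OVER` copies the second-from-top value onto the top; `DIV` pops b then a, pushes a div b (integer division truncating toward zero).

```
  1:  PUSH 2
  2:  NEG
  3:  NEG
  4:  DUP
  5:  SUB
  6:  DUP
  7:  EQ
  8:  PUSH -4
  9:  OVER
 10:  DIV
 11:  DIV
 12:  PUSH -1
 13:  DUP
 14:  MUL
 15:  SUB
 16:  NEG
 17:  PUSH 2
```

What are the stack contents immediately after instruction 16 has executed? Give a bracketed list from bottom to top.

PUSH 2  : 2
NEG     : -2
NEG     : 2
DUP     : 2 2
SUB     : 0
DUP     : 0 0
EQ      : 1
PUSH -4 : 1 -4
OVER    : 1 -4 1
DIV     : 1 -4
DIV     : 0
PUSH -1 : 0 -1
DUP     : 0 -1 -1
MUL     : 0 1
SUB     : -1
NEG     : 1

[1]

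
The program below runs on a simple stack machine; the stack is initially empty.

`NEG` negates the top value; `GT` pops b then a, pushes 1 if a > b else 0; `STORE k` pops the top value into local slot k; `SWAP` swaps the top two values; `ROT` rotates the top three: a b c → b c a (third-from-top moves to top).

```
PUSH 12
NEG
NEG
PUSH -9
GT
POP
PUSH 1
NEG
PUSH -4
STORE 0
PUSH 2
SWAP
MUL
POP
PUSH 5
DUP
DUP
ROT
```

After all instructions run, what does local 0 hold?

-4

PUSH 12 → [12]
NEG     → [-12]
NEG     → [12]
PUSH -9 → [12, -9]
GT      → [1]
POP     → []
PUSH 1  → [1]
NEG     → [-1]
PUSH -4 → [-1, -4]
STORE 0 → [-1]
PUSH 2  → [-1, 2]
SWAP    → [2, -1]
MUL     → [-2]
POP     → []
PUSH 5  → [5]
DUP     → [5, 5]
DUP     → [5, 5, 5]
ROT     → [5, 5, 5]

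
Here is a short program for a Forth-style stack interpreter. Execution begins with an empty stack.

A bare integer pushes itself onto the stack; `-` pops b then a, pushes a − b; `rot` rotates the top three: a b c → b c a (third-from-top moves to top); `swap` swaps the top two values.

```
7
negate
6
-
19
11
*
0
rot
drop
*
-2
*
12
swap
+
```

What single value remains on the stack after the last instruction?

7       [7]
negate  [-7]
6       [-7, 6]
-       [-13]
19      [-13, 19]
11      [-13, 19, 11]
*       [-13, 209]
0       [-13, 209, 0]
rot     [209, 0, -13]
drop    [209, 0]
*       [0]
-2      [0, -2]
*       [0]
12      [0, 12]
swap    [12, 0]
+       [12]

12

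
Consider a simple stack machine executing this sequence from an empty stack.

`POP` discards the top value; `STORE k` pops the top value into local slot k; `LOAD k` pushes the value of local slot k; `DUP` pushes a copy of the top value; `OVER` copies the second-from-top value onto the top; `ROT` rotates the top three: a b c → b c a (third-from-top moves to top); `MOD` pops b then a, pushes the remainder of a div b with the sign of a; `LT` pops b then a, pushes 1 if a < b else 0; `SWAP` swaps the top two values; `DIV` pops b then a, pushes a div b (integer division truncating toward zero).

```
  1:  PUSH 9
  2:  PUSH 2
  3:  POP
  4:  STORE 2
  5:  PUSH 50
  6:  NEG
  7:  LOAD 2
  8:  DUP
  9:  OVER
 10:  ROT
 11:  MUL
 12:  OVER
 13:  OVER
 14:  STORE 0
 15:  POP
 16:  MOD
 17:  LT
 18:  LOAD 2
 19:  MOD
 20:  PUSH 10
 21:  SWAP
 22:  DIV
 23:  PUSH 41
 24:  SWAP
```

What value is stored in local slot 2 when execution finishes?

PUSH 9  -> [9]
PUSH 2  -> [9, 2]
POP     -> [9]
STORE 2 -> []
PUSH 50 -> [50]
NEG     -> [-50]
LOAD 2  -> [-50, 9]
DUP     -> [-50, 9, 9]
OVER    -> [-50, 9, 9, 9]
ROT     -> [-50, 9, 9, 9]
MUL     -> [-50, 9, 81]
OVER    -> [-50, 9, 81, 9]
OVER    -> [-50, 9, 81, 9, 81]
STORE 0 -> [-50, 9, 81, 9]
POP     -> [-50, 9, 81]
MOD     -> [-50, 9]
LT      -> [1]
LOAD 2  -> [1, 9]
MOD     -> [1]
PUSH 10 -> [1, 10]
SWAP    -> [10, 1]
DIV     -> [10]
PUSH 41 -> [10, 41]
SWAP    -> [41, 10]

9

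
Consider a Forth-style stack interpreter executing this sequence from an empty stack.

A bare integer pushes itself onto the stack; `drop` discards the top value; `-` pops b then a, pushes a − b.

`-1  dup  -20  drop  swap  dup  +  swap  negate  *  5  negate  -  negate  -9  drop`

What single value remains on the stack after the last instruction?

-1      [-1]
dup     [-1, -1]
-20     [-1, -1, -20]
drop    [-1, -1]
swap    [-1, -1]
dup     [-1, -1, -1]
+       [-1, -2]
swap    [-2, -1]
negate  [-2, 1]
*       [-2]
5       [-2, 5]
negate  [-2, -5]
-       [3]
negate  [-3]
-9      [-3, -9]
drop    [-3]

-3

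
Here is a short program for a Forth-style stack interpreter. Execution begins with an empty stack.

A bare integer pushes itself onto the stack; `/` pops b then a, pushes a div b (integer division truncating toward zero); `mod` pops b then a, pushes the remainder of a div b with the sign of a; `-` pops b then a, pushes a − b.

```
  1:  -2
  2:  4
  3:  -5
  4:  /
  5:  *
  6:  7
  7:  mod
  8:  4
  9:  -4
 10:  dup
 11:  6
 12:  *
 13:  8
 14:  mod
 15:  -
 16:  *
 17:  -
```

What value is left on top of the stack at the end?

16

-2  : [-2]
4   : [-2, 4]
-5  : [-2, 4, -5]
/   : [-2, 0]
*   : [0]
7   : [0, 7]
mod : [0]
4   : [0, 4]
-4  : [0, 4, -4]
dup : [0, 4, -4, -4]
6   : [0, 4, -4, -4, 6]
*   : [0, 4, -4, -24]
8   : [0, 4, -4, -24, 8]
mod : [0, 4, -4, 0]
-   : [0, 4, -4]
*   : [0, -16]
-   : [16]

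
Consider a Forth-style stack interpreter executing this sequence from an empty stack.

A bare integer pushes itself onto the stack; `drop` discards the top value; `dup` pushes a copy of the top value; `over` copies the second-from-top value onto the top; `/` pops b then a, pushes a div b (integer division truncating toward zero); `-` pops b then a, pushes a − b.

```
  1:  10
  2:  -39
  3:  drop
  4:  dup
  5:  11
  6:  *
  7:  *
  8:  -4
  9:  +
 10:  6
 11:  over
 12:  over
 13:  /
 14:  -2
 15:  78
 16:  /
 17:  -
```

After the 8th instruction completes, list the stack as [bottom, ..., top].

10   → [10]
-39  → [10, -39]
drop → [10]
dup  → [10, 10]
11   → [10, 10, 11]
*    → [10, 110]
*    → [1100]
-4   → [1100, -4]

[1100, -4]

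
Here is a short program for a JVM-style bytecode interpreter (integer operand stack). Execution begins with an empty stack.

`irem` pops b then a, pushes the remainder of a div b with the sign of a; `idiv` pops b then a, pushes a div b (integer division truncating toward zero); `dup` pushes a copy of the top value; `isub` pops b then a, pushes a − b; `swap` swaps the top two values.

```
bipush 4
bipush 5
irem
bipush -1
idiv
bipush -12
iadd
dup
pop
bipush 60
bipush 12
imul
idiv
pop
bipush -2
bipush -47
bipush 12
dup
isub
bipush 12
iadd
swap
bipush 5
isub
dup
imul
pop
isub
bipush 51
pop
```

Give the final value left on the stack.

-14

bipush 4    4
bipush 5    4 5
irem        4
bipush -1   4 -1
idiv        -4
bipush -12  -4 -12
iadd        -16
dup         -16 -16
pop         -16
bipush 60   -16 60
bipush 12   -16 60 12
imul        -16 720
idiv        0
pop         (empty)
bipush -2   -2
bipush -47  -2 -47
bipush 12   -2 -47 12
dup         -2 -47 12 12
isub        -2 -47 0
bipush 12   -2 -47 0 12
iadd        -2 -47 12
swap        -2 12 -47
bipush 5    -2 12 -47 5
isub        -2 12 -52
dup         -2 12 -52 -52
imul        -2 12 2704
pop         -2 12
isub        -14
bipush 51   -14 51
pop         -14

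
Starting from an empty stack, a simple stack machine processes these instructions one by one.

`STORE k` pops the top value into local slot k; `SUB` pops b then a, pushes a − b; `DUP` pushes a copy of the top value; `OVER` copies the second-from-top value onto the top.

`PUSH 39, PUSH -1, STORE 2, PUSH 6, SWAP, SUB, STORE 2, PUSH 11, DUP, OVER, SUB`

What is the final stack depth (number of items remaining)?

2

PUSH 39 -> 39
PUSH -1 -> 39 -1
STORE 2 -> 39
PUSH 6  -> 39 6
SWAP    -> 6 39
SUB     -> -33
STORE 2 -> (empty)
PUSH 11 -> 11
DUP     -> 11 11
OVER    -> 11 11 11
SUB     -> 11 0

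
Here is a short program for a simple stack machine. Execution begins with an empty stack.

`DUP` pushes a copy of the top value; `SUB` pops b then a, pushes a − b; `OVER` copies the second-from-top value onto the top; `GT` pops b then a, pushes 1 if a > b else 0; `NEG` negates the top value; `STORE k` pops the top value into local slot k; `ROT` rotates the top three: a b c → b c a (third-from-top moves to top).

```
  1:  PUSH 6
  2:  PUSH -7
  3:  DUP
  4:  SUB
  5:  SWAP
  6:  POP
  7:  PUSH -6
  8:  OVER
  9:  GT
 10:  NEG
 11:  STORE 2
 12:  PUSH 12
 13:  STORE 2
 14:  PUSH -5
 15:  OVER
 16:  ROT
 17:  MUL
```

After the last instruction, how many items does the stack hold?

2

PUSH 6  -> [6]
PUSH -7 -> [6, -7]
DUP     -> [6, -7, -7]
SUB     -> [6, 0]
SWAP    -> [0, 6]
POP     -> [0]
PUSH -6 -> [0, -6]
OVER    -> [0, -6, 0]
GT      -> [0, 0]
NEG     -> [0, 0]
STORE 2 -> [0]
PUSH 12 -> [0, 12]
STORE 2 -> [0]
PUSH -5 -> [0, -5]
OVER    -> [0, -5, 0]
ROT     -> [-5, 0, 0]
MUL     -> [-5, 0]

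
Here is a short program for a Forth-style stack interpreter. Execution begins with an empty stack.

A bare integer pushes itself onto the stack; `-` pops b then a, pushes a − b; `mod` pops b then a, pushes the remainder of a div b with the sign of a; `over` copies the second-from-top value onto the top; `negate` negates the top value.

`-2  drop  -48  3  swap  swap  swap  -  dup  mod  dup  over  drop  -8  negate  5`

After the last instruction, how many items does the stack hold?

-2     : [-2]
drop   : []
-48    : [-48]
3      : [-48, 3]
swap   : [3, -48]
swap   : [-48, 3]
swap   : [3, -48]
-      : [51]
dup    : [51, 51]
mod    : [0]
dup    : [0, 0]
over   : [0, 0, 0]
drop   : [0, 0]
-8     : [0, 0, -8]
negate : [0, 0, 8]
5      : [0, 0, 8, 5]

4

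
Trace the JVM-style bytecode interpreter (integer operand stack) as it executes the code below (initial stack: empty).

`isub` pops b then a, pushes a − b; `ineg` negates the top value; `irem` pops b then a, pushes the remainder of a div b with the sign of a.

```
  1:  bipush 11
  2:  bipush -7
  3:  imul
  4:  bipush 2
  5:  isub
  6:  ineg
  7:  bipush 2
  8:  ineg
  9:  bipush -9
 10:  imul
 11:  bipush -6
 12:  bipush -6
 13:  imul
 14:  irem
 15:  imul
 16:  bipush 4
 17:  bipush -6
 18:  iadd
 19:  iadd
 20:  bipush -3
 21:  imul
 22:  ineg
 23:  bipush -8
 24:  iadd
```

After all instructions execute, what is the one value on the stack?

4252

bipush 11  11
bipush -7  11 -7
imul       -77
bipush 2   -77 2
isub       -79
ineg       79
bipush 2   79 2
ineg       79 -2
bipush -9  79 -2 -9
imul       79 18
bipush -6  79 18 -6
bipush -6  79 18 -6 -6
imul       79 18 36
irem       79 18
imul       1422
bipush 4   1422 4
bipush -6  1422 4 -6
iadd       1422 -2
iadd       1420
bipush -3  1420 -3
imul       -4260
ineg       4260
bipush -8  4260 -8
iadd       4252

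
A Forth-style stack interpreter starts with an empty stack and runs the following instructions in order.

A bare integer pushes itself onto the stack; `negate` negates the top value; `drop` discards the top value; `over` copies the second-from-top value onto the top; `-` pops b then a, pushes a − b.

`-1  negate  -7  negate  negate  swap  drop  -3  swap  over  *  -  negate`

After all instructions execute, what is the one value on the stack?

-1     -> [-1]
negate -> [1]
-7     -> [1, -7]
negate -> [1, 7]
negate -> [1, -7]
swap   -> [-7, 1]
drop   -> [-7]
-3     -> [-7, -3]
swap   -> [-3, -7]
over   -> [-3, -7, -3]
*      -> [-3, 21]
-      -> [-24]
negate -> [24]

24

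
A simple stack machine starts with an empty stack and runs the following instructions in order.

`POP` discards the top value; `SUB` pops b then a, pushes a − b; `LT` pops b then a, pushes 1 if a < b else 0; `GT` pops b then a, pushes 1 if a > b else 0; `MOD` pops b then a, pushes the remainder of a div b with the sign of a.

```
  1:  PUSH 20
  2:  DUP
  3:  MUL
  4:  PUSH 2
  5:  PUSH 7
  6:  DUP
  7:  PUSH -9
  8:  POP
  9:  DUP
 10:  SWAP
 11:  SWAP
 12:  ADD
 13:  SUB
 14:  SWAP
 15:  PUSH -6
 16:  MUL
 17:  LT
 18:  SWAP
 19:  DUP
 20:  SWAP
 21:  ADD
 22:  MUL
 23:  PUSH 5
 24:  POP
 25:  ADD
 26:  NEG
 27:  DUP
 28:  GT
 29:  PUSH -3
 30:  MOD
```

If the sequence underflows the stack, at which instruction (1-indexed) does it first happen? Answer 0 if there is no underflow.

25

PUSH 20 -> [20]
DUP     -> [20, 20]
MUL     -> [400]
PUSH 2  -> [400, 2]
PUSH 7  -> [400, 2, 7]
DUP     -> [400, 2, 7, 7]
PUSH -9 -> [400, 2, 7, 7, -9]
POP     -> [400, 2, 7, 7]
DUP     -> [400, 2, 7, 7, 7]
SWAP    -> [400, 2, 7, 7, 7]
SWAP    -> [400, 2, 7, 7, 7]
ADD     -> [400, 2, 7, 14]
SUB     -> [400, 2, -7]
SWAP    -> [400, -7, 2]
PUSH -6 -> [400, -7, 2, -6]
MUL     -> [400, -7, -12]
LT      -> [400, 0]
SWAP    -> [0, 400]
DUP     -> [0, 400, 400]
SWAP    -> [0, 400, 400]
ADD     -> [0, 800]
MUL     -> [0]
PUSH 5  -> [0, 5]
POP     -> [0]
ADD  — needs 2 operands, stack has 1 → underflow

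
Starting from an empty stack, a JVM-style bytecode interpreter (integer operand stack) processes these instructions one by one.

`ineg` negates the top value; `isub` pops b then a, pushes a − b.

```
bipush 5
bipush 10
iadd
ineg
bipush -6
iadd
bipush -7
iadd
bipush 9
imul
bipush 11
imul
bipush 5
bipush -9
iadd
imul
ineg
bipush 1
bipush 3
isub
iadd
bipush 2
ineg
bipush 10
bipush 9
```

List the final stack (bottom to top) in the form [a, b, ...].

[-11090, -2, 10, 9]

bipush 5  : [5]
bipush 10 : [5, 10]
iadd      : [15]
ineg      : [-15]
bipush -6 : [-15, -6]
iadd      : [-21]
bipush -7 : [-21, -7]
iadd      : [-28]
bipush 9  : [-28, 9]
imul      : [-252]
bipush 11 : [-252, 11]
imul      : [-2772]
bipush 5  : [-2772, 5]
bipush -9 : [-2772, 5, -9]
iadd      : [-2772, -4]
imul      : [11088]
ineg      : [-11088]
bipush 1  : [-11088, 1]
bipush 3  : [-11088, 1, 3]
isub      : [-11088, -2]
iadd      : [-11090]
bipush 2  : [-11090, 2]
ineg      : [-11090, -2]
bipush 10 : [-11090, -2, 10]
bipush 9  : [-11090, -2, 10, 9]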